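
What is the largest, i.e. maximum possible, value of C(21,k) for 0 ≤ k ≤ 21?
352,716

Working:
Maximum at k = 10 or k = 11: C(21,10) = 352,716.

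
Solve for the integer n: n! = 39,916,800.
n! is strictly increasing. 9! = 362,880, 10! = 3,628,800, 11! = 39,916,800 ✓. So n = 11.

Answer: 11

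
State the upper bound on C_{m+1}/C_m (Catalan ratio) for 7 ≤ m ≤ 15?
62/17

Solution: C_{m+1}/C_m = 2(2m+1)/(m+2), which increases with m. Maximum at m = 15: 2·31/17 = 62/17.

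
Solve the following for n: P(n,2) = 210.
15

Working:
P(n,2) = n(n−1) is increasing in n; n(n−1) ≈ (n−0.5)^2 = 210 gives n ≈ 15.0. Check: P(13,2) = 156, P(14,2) = 182, P(15,2) = 210 ✓. So n = 15.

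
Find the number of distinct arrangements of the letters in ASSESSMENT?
75,600

Working:
Word has 10 letters (A=1, S=4, E=2, M=1, N=1, T=1). Arrangements: 10!/Π(k!) = 75,600.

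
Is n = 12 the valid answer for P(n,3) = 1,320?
Yes
P(12,3) = 12·11·10 = 1,320, which equals 1,320.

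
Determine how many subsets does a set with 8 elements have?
256

Solution: Each element can be included or excluded: 2^8 = 256.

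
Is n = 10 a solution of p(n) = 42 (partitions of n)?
Pentagonal recurrence p(n) = p(n−1) + p(n−2) − p(n−5) − p(n−7) + …: p(10) = p(9) + p(8) − p(5) − p(3) = 30 + 22 − 7 − 3 = 42, which equals 42.

Answer: Yes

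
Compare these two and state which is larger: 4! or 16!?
4!=24, 16!=20,922,789,888,000. 16! > 4!.
Final answer: 16!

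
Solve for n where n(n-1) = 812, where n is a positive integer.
n² − n − 812 = 0, so n = (1 ± √(1 + 4·812))/2 = (1 ± √3,249)/2 = (1 ± 57)/2, i.e. n = 29 or n = -28. Taking the positive root, n = 29 (check: 29×28 = 812).

Answer: 29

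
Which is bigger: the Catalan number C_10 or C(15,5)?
C_10
C_10 = C(20,10)/(10+1) = 184,756/11 = 16,796; C(15,5) = 3,003.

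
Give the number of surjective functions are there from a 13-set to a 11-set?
97,037,740,800

Onto functions = 11! × S(13,11)
First compute S(13,11) via recurrence:
Using the Stirling recurrence: S(n,k) = k·S(n-1,k) + S(n-1,k-1)
S(13,11) = 11·S(12,11) + S(12,10)
         = 11·66 + 1705
         = 726 + 1705
         = 2,431
Then: 39916800 × 2431 = 97,037,740,800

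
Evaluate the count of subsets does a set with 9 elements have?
Each element can be included or excluded: 2^9 = 512.
Final answer: 512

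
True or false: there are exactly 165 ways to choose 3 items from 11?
C(11,3) = 165.

Answer: True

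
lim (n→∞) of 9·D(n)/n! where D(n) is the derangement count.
9/e

Explanation: D(n)/n! → 1/e, so 9·D(n)/n! → 9/e.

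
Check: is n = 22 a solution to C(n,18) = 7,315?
Yes

Working:
C(22,18) = 22·21·20·19·18·17·16·15·14·13·12·11·10·9·8·7·6·5/18! = 46,833,363,657,400,320,000/6,402,373,705,728,000 = 7,315, which equals 7,315.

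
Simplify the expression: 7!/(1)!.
5,040

Explanation: This equals 7×6×...×2 = 5,040.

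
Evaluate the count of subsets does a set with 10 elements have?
1,024

Explanation: Each element can be included or excluded: 2^10 = 1,024.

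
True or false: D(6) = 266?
False

Solution: Derangements of 6 elements: D(6) = (6-1)·[D(5) + D(4)] = 5·[44 + 9] = 265.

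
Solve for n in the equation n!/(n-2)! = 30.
6

n!/(n-2)! = n×(n-1), a product of 2 consecutive integers ≈ (n−0.5)^2. 30^(1/2) + 0.5 ≈ 6.0; check n = 6: 6×5 = 30 ✓. So n = 6.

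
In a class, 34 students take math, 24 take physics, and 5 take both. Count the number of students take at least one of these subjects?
|A∪B| = |A|+|B|-|A∩B| = 34+24-5 = 53.
Final answer: 53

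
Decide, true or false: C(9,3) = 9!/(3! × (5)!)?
False

Solution: The correct denominator is 3!×6!, giving C(9,3) = 84; the stated RHS is 9!/(3!×5!) = 504 ≠ 84, so the statement does not hold.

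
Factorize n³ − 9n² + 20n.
n(n − 4)(n − 5)

n³ − 9n² + 20n = n(n² − 9n + 20) = n(n − 4)(n − 5).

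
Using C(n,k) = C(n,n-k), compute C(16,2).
120

Solution: C(16,2) = C(16,14) = 120.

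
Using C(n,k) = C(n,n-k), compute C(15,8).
6,435

C(15,8) = C(15,7) = 6,435.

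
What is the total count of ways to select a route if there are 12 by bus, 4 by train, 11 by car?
27

Reasoning: By the addition principle: 12 + 4 + 11 = 27.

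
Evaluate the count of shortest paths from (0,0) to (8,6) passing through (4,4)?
1,050
To (4,4): C(8,4)=70. From there: C(6,4)=15. Total: 1,050.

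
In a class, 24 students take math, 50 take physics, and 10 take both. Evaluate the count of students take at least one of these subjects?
|A∪B| = |A|+|B|-|A∩B| = 24+50-10 = 64.
Final answer: 64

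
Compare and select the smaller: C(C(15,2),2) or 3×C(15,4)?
3×C(15,4)

Working:
C(C(15,2),2)=5,460, 3×C(15,4)=4,095.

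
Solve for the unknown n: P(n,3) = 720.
P(n,3) = n(n−1)(n−2) is increasing in n; n(n−1)(n−2) ≈ (n−1)^3 = 720 gives n ≈ 10.0. Check: P(8,3) = 336, P(9,3) = 504, P(10,3) = 720 ✓. So n = 10.
Final answer: 10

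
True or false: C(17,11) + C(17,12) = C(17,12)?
False

Reasoning: Pascal's identity gives C(18,12) = 18,564, whereas C(17,12) = 6,188.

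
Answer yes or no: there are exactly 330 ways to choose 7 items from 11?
Yes

Solution: C(11,7) = 330.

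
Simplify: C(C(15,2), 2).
C(15,2) = 105, then C(105, 2) = 5,460.
Final answer: 5,460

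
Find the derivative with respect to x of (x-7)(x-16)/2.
(2x - 23)/2

Explanation: d/dx[(x-7)(x-16)] = (x-16) + (x-7) = 2x - 23. Dividing by 2 gives (2x - 23)/2.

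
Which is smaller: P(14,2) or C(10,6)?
P(14,2)

Reasoning: P(14,2)=182, C(10,6)=210.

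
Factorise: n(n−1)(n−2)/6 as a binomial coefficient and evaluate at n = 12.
n(n−1)(n−2)/6 = n!/(3!(n−3)!) = C(n,3). At n = 12: C(12,3) = 220.
Final answer: C(n,3); C(12,3) = 220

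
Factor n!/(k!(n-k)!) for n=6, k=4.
This is the binomial coefficient C(6,4) = 15.

Answer: C(6,4) = 15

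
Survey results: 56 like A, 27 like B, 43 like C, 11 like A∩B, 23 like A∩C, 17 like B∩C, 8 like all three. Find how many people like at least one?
83

Explanation: |A∪B∪C| = 56+27+43-11-23-17+8 = 83.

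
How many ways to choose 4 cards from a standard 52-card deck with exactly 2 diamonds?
57,798

Reasoning: 13 diamonds and 39 non-diamonds: C(13,2) × C(39,2) = 78 × 741 = 57,798.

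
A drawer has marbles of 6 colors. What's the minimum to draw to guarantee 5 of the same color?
Worst case: 4 of each = 24. One more: 25.

Answer: 25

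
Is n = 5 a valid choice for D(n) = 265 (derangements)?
No

Explanation: D(5) = (5-1)·[D(4) + D(3)] = 4·[9 + 2] = 44, which does not equal 265.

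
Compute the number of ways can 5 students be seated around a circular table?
Circular arrangements: (5-1)! = 24.

Answer: 24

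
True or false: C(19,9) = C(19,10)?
C(19,9) = C(19,19-9) by the symmetry property; both equal 92,378.
Final answer: True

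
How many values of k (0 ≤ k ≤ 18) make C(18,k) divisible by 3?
16

Solution: Checking C(18,k) mod 3 for k = 0..18: divisible at k = 1, 2, 3, 4, 5, 6, 7, 8, 10, 11, 12, 13, 14, 15, 16, 17. That's 16 values.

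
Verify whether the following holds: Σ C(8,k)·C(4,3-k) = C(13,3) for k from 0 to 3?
Vandermonde's identity gives C(12,3) = 220; RHS C(13,3) = 286.

Answer: False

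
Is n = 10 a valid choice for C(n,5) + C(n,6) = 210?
No

Reasoning: C(10,5) + C(10,6) = 252 + 210 = 462, which does not equal 210.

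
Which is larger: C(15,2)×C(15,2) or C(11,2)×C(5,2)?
C(15,2)×C(15,2)

Reasoning: C(15,2)×C(15,2)=11,025, C(11,2)×C(5,2)=550.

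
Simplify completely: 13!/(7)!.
This equals 13×12×...×8 = 1,235,520.
Final answer: 1,235,520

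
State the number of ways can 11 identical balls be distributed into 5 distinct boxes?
C(11+5-1, 5-1) = C(15, 4) = 1,365.
Final answer: 1,365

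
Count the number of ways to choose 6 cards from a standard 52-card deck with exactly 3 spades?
2,613,754

Solution: 13 spades and 39 non-spades: C(13,3) × C(39,3) = 286 × 9139 = 2,613,754.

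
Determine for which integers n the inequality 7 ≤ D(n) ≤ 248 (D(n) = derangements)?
Using D(n) = (n−1)[D(n−1) + D(n−2)] with D(1)=0, D(2)=1: D(3)=2; D(4)=9; D(5)=44; D(6)=265. So valid n = 4, 5.

Answer: 4, 5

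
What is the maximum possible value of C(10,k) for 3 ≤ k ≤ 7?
252

Working:
C(10,k) is maximised at the centre of the row: C(10,5) = 252.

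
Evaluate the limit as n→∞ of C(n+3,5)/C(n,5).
1

Reasoning: Both numerator and denominator grow as n^5/5! for large n, so the ratio → 1.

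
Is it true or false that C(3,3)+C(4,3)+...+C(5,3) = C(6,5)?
False

Hockey stick identity gives Σ = C(6,4) = 15; RHS C(6,5) = 6.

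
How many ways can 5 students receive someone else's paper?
44

Reasoning: Using D(n) = (n-1)[D(n-1) + D(n-2)]:
D(5) = (5-1) × [D(4) + D(3)]
      = 4 × [9 + 2]
      = 4 × 11
      = 44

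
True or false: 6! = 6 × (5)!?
True
By definition n! = n × (n-1)!, so 6! = 6 × 5!.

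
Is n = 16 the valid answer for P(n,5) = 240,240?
No

Solution: P(16,5) = 16·15·14·13·12 = 524,160, which does not equal 240,240.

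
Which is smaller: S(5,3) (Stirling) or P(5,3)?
S(5,3) = 3·S(4,3) + S(4,2) = 3·6 + 7 = 25; P(5,3) = 60.
Final answer: S(5,3)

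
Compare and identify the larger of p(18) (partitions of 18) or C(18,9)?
C(18,9)

Solution: Pentagonal recurrence p(n) = p(n−1) + p(n−2) − p(n−5) − p(n−7) + …: p(18) = p(17) + p(16) − p(13) − p(11) + p(6) + p(3) = 297 + 231 − 101 − 56 + 11 + 3 = 385; C(18,9) = 48,620.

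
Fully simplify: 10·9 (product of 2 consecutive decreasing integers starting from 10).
This is P(10,2) = 10!/(8)! = 90.

Answer: 90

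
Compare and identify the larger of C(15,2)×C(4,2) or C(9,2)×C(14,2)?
C(15,2)×C(4,2)=630, C(9,2)×C(14,2)=3,276.

Answer: C(9,2)×C(14,2)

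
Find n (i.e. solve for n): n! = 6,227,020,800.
13
n! is strictly increasing. 11! = 39,916,800, 12! = 479,001,600, 13! = 6,227,020,800 ✓. So n = 13.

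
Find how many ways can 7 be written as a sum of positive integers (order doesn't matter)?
15

Working:
Pentagonal recurrence p(n) = p(n−1) + p(n−2) − p(n−5) − p(n−7) + …: p(7) = p(6) + p(5) − p(2) − p(0) = 11 + 7 − 2 − 1 = 15.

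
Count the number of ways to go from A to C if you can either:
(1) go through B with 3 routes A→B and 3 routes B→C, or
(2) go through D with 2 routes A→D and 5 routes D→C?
Route via B: 3×3=9. Route via D: 2×5=10. Total: 19.
Final answer: 19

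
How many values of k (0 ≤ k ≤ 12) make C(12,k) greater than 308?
Row 12 is unimodal and symmetric about k=12/2. C(12,3)=220 ≤ 308; C(12,4)=495 > 308; by symmetry C(12,k) > 308 for k = 4..8. That's 8 - 4 + 1 = 5 values.

Answer: 5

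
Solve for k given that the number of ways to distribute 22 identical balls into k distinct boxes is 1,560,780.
Stars and bars: the count is C(22+k−1, k−1), increasing in k. k=6: C(27,5) = 80,730, k=7: C(28,6) = 376,740, k=8: C(29,7) = 1,560,780 ✓. So k = 8.

Answer: 8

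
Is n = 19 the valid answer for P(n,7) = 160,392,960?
P(19,7) = 19·18·17·16·15·14·13 = 253,955,520, which does not equal 160,392,960.

Answer: No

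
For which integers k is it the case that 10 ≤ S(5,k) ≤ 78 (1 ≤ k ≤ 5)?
2, 3, 4

S(5,1)=1; S(5,2)=15; S(5,3)=25; S(5,4)=10; S(5,5)=1. So valid k = 2, 3, 4.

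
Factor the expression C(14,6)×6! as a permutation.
P(14,6)

Explanation: C(14,6)×6! = [14!/(6!(8)!)]×6! = 14!/(8)! = P(14,6) = 2,162,160.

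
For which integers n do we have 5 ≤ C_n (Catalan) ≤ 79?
3, 4, 5
C_2=2; C_3=5; C_4=14; C_5=42; C_6=132. So valid n = 3, 4, 5.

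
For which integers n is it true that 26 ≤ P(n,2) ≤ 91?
6, 7, 8, 9, 10

Explanation: P(5,2)=20; P(6,2)=30; P(7,2)=42; P(8,2)=56; P(9,2)=72; P(10,2)=90; P(11,2)=110. So valid n = 6, 7, 8, 9, 10.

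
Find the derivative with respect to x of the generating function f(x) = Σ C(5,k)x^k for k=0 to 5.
Σ k·C(5,k)x^(k-1) for k=1 to 5

Term-by-term differentiation gives Σ k·C(5,k)x^{k-1} for k=1 to 5.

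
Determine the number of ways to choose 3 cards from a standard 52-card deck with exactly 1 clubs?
9,633

Reasoning: 13 clubs and 39 non-clubs: C(13,1) × C(39,2) = 13 × 741 = 9,633.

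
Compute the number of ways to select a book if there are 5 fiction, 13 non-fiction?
18

Solution: By the addition principle: 5 + 13 = 18.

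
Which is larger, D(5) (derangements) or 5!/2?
5!/2

Reasoning: D(5) = (5-1)·[D(4) + D(3)] = 4·[9 + 2] = 44; 5!/2 = 120/2 = 60.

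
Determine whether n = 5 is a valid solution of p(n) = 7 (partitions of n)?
Pentagonal recurrence p(n) = p(n−1) + p(n−2) − p(n−5) − p(n−7) + …: p(5) = p(4) + p(3) − p(0) = 5 + 3 − 1 = 7, which equals 7.

Answer: Yes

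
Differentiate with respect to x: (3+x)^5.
Using the power rule: d/dx (3+x)^5 = 5(3+x)^{4}.
Final answer: 5(3+x)^4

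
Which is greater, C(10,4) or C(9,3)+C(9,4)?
Equal

Reasoning: By Pascal's identity: C(10,4) = C(9,3)+C(9,4) = 210. Equal.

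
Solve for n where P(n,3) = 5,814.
19

Solution: P(n,3) = n(n−1)(n−2) is increasing in n; n(n−1)(n−2) ≈ (n−1)^3 = 5,814 gives n ≈ 19.0. Check: P(17,3) = 4,080, P(18,3) = 4,896, P(19,3) = 5,814 ✓. So n = 19.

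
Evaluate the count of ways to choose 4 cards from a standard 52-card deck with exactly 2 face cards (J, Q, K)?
51,480
12 face cards and 40 non-face cards: C(12,2) × C(40,2) = 66 × 780 = 51,480.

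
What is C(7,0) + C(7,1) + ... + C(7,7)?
128

Explanation: Sum of binomial coefficients = 2^7 = 128.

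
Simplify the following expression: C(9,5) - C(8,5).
70
C(9,5) - C(8,5) = C(8,4) = 70.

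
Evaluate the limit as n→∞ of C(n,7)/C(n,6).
C(n,7)/C(n,6) = (n-6)/7 → ∞ as n → ∞.
Final answer: ∞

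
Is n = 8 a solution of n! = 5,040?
No
8! = 8·7! = 8·5,040 = 40,320, which does not equal 5,040.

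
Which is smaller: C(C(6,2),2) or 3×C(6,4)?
3×C(6,4)

Explanation: C(C(6,2),2)=105, 3×C(6,4)=45.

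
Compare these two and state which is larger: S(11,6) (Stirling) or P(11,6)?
P(11,6)

Reasoning: S(11,6) = 6·S(10,6) + S(10,5) = 6·22,827 + 42,525 = 179,487; P(11,6) = 332,640.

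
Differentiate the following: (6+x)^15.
15(6+x)^14

Explanation: Using the power rule: d/dx (6+x)^15 = 15(6+x)^{14}.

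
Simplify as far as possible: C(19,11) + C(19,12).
125,970

Working:
By Pascal's identity: C(20,12) = 125,970.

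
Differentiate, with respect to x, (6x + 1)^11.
66(6x + 1)^10
Chain rule: 11(6x+1)^{10} × 6 = 66(6x+1)^{10}.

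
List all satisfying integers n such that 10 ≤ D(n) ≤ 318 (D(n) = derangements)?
5, 6

Solution: Using D(n) = (n−1)[D(n−1) + D(n−2)] with D(1)=0, D(2)=1: D(4)=9; D(5)=44; D(6)=265; D(7)=1,854. So valid n = 5, 6.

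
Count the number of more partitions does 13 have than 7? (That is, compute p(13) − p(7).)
86
Pentagonal recurrence p(n) = p(n−1) + p(n−2) − p(n−5) − p(n−7) + …: p(13) = p(12) + p(11) − p(8) − p(6) + p(1) = 77 + 56 − 22 − 11 + 1 = 101.
p(7) = p(6) + p(5) − p(2) − p(0) = 11 + 7 − 2 − 1 = 15.
Difference = 101 − 15 = 86.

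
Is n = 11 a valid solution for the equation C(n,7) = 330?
C(11,7) = 11·10·9·8·7·6·5/7! = 1,663,200/5,040 = 330, which equals 330.

Answer: Yes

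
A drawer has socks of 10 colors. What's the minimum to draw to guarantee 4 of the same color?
31

Working:
Worst case: 3 of each = 30. One more: 31.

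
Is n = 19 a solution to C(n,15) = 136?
C(19,15) = 19·18·17·16·15·14·13·12·11·10·9·8·7·6·5/15! = 5,068,545,850,368,000/1,307,674,368,000 = 3,876, which does not equal 136.
Final answer: No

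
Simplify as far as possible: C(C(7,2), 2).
210

Explanation: C(7,2) = 21, then C(21, 2) = 210.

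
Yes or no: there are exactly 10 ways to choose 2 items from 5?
Yes
C(5,2) = 10.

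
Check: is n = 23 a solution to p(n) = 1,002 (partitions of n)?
Pentagonal recurrence p(n) = p(n−1) + p(n−2) − p(n−5) − p(n−7) + …: p(23) = p(22) + p(21) − p(18) − p(16) + p(11) + p(8) − p(1) = 1,002 + 792 − 385 − 231 + 56 + 22 − 1 = 1,255, which does not equal 1,002.
Final answer: No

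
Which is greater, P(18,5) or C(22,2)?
P(18,5)=1,028,160, C(22,2)=231.
Final answer: P(18,5)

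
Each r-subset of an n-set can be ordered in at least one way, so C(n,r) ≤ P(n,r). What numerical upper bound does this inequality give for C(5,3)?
60

Reasoning: P(5,3) = 5·4·3 = 60, so C(5,3) ≤ 60. (The bound is loose by a factor of 3! = 6: C(5,3) = 60/6 = 10.)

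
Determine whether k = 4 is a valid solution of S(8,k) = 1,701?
Yes

Solution: S(8,4) = 4·S(7,4) + S(7,3) = 4·350 + 301 = 1,701, which equals 1,701.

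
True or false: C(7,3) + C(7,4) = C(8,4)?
True

Working:
Pascal's identity C(n,k) + C(n,k+1) = C(n+1,k+1): 35 + 35 = 70 = C(8,4).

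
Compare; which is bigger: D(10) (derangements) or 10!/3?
D(10)

Working:
D(10) = (10-1)·[D(9) + D(8)] = 9·[133,496 + 14,833] = 1,334,961; 10!/3 = 3,628,800/3 = 1,209,600.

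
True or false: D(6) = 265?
True
Derangements of 6 elements: D(6) = (6-1)·[D(5) + D(4)] = 5·[44 + 9] = 265.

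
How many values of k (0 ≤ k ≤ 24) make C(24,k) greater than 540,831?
Row 24 is unimodal and symmetric about k=24/2. C(24,7)=346,104 ≤ 540,831; C(24,8)=735,471 > 540,831; by symmetry C(24,k) > 540,831 for k = 8..16. That's 16 - 8 + 1 = 9 values.
Final answer: 9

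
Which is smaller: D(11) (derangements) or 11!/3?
D(11) = (11-1)·[D(10) + D(9)] = 10·[1,334,961 + 133,496] = 14,684,570; 11!/3 = 39,916,800/3 = 13,305,600.
Final answer: 11!/3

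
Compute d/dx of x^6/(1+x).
Quotient rule: [6x^{5}(1+x) - x^6]/(1+x)².
Final answer: (6x^5(1+x) - x^6)/(1+x)²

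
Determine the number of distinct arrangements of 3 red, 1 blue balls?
4

Working:
Multinomial: 4!/(3! × 1!) = 4.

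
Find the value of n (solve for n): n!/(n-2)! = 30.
6

Working:
n!/(n-2)! = n×(n-1), a product of 2 consecutive integers ≈ (n−0.5)^2. 30^(1/2) + 0.5 ≈ 6.0; check n = 6: 6×5 = 30 ✓. So n = 6.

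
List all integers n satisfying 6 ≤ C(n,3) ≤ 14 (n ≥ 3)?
5

Reasoning: C(4,3)=4; C(5,3)=10; C(6,3)=20. So valid n = 5.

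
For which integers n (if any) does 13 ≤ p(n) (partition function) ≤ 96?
7, 8, 9, 10, 11, 12
Tabulating p(n) via p(n) = p(n−1) + p(n−2) − p(n−5) − p(n−7) + …: p(6)=11; p(7)=15; p(8)=22; p(9)=30; p(10)=42; p(11)=56; p(12)=77; p(13)=101. So valid n = 7, 8, 9, 10, 11, 12.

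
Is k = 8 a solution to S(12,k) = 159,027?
Yes

Reasoning: S(12,8) = 8·S(11,8) + S(11,7) = 8·11,880 + 63,987 = 159,027, which equals 159,027.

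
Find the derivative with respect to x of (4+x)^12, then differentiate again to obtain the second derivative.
First derivative: 12(4+x)^{11}. Second derivative: 12·11·(4+x)^{10} = 132(4+x)^{10}.

Answer: 132(4+x)^10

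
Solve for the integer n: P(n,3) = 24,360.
30

Reasoning: P(n,3) = n(n−1)(n−2) is increasing in n; n(n−1)(n−2) ≈ (n−1)^3 = 24,360 gives n ≈ 30.0. Check: P(28,3) = 19,656, P(29,3) = 21,924, P(30,3) = 24,360 ✓. So n = 30.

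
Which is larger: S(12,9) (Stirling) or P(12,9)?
S(12,9) = 9·S(11,9) + S(11,8) = 9·1,155 + 11,880 = 22,275; P(12,9) = 79,833,600.
Final answer: P(12,9)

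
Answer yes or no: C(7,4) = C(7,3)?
Symmetry C(n,k) = C(n,n-k): C(7,4) = 35 and C(7,3) = 35. Both sides agree, so the statement holds.
Final answer: Yes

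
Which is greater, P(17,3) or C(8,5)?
P(17,3)

Explanation: P(17,3)=4,080, C(8,5)=56.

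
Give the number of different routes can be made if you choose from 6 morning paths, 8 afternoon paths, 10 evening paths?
480

Working:
By the multiplication principle: 6 × 8 × 10 = 480.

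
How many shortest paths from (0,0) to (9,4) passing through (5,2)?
To (5,2): C(7,5)=21. From there: C(6,4)=15. Total: 315.
Final answer: 315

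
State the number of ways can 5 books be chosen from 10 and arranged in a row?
30,240

Working:
P(10,5) = 10!/(10-5)! = 30,240.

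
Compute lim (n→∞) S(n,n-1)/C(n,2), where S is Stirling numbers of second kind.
S(n,n-1) = C(n,2), so the limit is 1.
Final answer: 1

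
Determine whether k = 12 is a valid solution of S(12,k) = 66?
No
S(12,12) = 12·S(11,12) + S(11,11) = 12·0 + 1 = 1, which does not equal 66.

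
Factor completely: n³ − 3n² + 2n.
n³ − 3n² + 2n = n(n² − 3n + 2) = n(n − 1)(n − 2).

Answer: n(n − 1)(n − 2)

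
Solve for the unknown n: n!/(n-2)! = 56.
n!/(n-2)! = n×(n-1), a product of 2 consecutive integers ≈ (n−0.5)^2. 56^(1/2) + 0.5 ≈ 8.0; check n = 8: 8×7 = 56 ✓. So n = 8.
Final answer: 8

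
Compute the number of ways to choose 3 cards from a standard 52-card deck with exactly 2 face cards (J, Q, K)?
12 face cards and 40 non-face cards: C(12,2) × C(40,1) = 66 × 40 = 2,640.
Final answer: 2,640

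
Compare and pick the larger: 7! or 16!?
16!

Solution: 7!=5,040, 16!=20,922,789,888,000. 16! > 7!.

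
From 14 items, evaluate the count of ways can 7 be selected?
C(14,7) = 14! / (7! × (14-7)!)
         = 14! / (7! × 7!)
         = 3,432

Answer: 3,432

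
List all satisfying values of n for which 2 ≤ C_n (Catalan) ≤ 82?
2, 3, 4, 5

C_1=1; C_2=2; C_3=5; C_4=14; C_5=42; C_6=132. So valid n = 2, 3, 4, 5.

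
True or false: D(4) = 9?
True

Reasoning: Derangements of 4 elements: D(4) = (4-1)·[D(3) + D(2)] = 3·[2 + 1] = 9.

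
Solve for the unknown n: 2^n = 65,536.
16

Working:
65,536 = 1,024 × 64 = 2^10 × 2^6 = 2^16, so n = 16.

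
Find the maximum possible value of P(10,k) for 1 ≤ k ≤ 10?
3,628,800

Working:
P(10,k) increases in k, so maximum at k = 10: 10! = 3,628,800.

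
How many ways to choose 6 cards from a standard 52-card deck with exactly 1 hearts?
7,484,841

Solution: 13 hearts and 39 non-hearts: C(13,1) × C(39,5) = 13 × 575757 = 7,484,841.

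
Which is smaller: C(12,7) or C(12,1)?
C(12,7)=792, C(12,1)=12.

Answer: C(12,1)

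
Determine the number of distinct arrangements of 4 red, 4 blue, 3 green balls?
11,550

Explanation: Multinomial: 11!/(4! × 4! × 3!) = 11,550.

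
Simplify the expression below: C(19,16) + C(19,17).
1,140

Working:
By Pascal's identity: C(20,17) = 1,140.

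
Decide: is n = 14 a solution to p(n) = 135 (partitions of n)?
Yes

Reasoning: Pentagonal recurrence p(n) = p(n−1) + p(n−2) − p(n−5) − p(n−7) + …: p(14) = p(13) + p(12) − p(9) − p(7) + p(2) = 101 + 77 − 30 − 15 + 2 = 135, which equals 135.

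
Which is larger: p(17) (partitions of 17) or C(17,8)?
C(17,8)

Pentagonal recurrence p(n) = p(n−1) + p(n−2) − p(n−5) − p(n−7) + …: p(17) = p(16) + p(15) − p(12) − p(10) + p(5) + p(2) = 231 + 176 − 77 − 42 + 7 + 2 = 297; C(17,8) = 24,310.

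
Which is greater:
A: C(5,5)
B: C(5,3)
B

Solution: A=C(5,5)=1, B=C(5,3)=10.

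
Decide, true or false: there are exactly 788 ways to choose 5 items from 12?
False

Solution: C(12,5) = 792 ≠ 788.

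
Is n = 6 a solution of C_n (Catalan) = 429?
No

Solution: C_6 = C(12,6)/(6+1) = 924/7 = 132, which does not equal 429.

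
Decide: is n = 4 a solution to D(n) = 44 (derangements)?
D(4) = (4-1)·[D(3) + D(2)] = 3·[2 + 1] = 9, which does not equal 44.

Answer: No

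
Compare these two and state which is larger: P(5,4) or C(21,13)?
C(21,13)
P(5,4)=120, C(21,13)=203,490.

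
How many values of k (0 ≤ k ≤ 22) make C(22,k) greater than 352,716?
Row 22 is unimodal and symmetric about k=22/2. C(22,8)=319,770 ≤ 352,716; C(22,9)=497,420 > 352,716; by symmetry C(22,k) > 352,716 for k = 9..13. That's 13 - 9 + 1 = 5 values.

Answer: 5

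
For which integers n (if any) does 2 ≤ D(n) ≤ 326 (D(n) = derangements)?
Using D(n) = (n−1)[D(n−1) + D(n−2)] with D(1)=0, D(2)=1: D(2)=1; D(3)=2; D(4)=9; D(5)=44; D(6)=265; D(7)=1,854. So valid n = 3, 4, 5, 6.
Final answer: 3, 4, 5, 6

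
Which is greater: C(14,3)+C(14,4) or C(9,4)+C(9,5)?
C(14,3)+C(14,4)

Solution: First=1,365, Second=252.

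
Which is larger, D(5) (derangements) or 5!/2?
D(5) = (5-1)·[D(4) + D(3)] = 4·[9 + 2] = 44; 5!/2 = 120/2 = 60.

Answer: 5!/2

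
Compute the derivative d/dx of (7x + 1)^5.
35(7x + 1)^4

Chain rule: 5(7x+1)^{4} × 7 = 35(7x+1)^{4}.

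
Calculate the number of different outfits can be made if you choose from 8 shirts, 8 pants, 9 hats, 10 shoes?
By the multiplication principle: 8 × 8 × 9 × 10 = 5,760.

Answer: 5,760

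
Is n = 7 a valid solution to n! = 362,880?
No

Explanation: 7! = 7·6! = 7·720 = 5,040, which does not equal 362,880.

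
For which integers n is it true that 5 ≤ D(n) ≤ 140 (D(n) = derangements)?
4, 5

Solution: Using D(n) = (n−1)[D(n−1) + D(n−2)] with D(1)=0, D(2)=1: D(3)=2; D(4)=9; D(5)=44; D(6)=265. So valid n = 4, 5.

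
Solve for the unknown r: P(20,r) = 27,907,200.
6

Working:
P(20,r) = 20·19·…·(20−r+1), a product of r factors. Multiplying down from 20: 20 = 20; 20·19 = 380; 20·19·18 = 6,840; 20·19·18·17 = 116,280; 20·19·18·17·16 = 1,860,480; 20·19·18·17·16·15 = 27,907,200 ✓ (6 factors). So r = 6.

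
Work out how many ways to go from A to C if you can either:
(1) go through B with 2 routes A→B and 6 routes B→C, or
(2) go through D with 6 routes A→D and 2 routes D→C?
24

Working:
Route via B: 2×6=12. Route via D: 6×2=12. Total: 24.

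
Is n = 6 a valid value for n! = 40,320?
No

Working:
6! = 6·5! = 6·120 = 720, which does not equal 40,320.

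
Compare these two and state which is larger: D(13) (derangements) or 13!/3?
D(13)
D(13) = (13-1)·[D(12) + D(11)] = 12·[176,214,841 + 14,684,570] = 2,290,792,932; 13!/3 = 6,227,020,800/3 = 2,075,673,600.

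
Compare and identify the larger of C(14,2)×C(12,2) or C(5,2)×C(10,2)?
C(14,2)×C(12,2)
C(14,2)×C(12,2)=6,006, C(5,2)×C(10,2)=450.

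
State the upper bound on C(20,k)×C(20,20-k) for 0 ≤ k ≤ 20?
34,134,779,536

Working:
C(20,k)·C(20,20-k) = C(20,k)², maximised at the centre k = 10: C(20,10)² = 34,134,779,536.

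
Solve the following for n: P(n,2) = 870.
30

Reasoning: P(n,2) = n(n−1) is increasing in n; n(n−1) ≈ (n−0.5)^2 = 870 gives n ≈ 30.0. Check: P(28,2) = 756, P(29,2) = 812, P(30,2) = 870 ✓. So n = 30.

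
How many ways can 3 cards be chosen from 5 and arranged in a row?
60

Working:
P(5,3) = 5!/(5-3)! = 60.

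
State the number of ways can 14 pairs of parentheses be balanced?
2,674,440

Explanation: Using the Catalan number formula: C_n = C(2n, n) / (n+1)
C_14 = C(28, 14) / (14+1)
     = 40116600 / 15
     = 2,674,440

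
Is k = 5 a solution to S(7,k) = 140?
S(7,5) = 5·S(6,5) + S(6,4) = 5·15 + 65 = 140, which equals 140.

Answer: Yes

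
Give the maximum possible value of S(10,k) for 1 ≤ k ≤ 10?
Row S(10,k) for k = 1..10 (via S(n,k) = k·S(n−1,k) + S(n−1,k−1)): 1, 511, 9,330, 34,105, 42,525, 22,827, 5,880, 750, 45, 1. The row is unimodal; maximum at k = 5: 42,525.
Final answer: 42,525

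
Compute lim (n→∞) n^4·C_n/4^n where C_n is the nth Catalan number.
∞

Reasoning: C_n ~ 4^n/(n^(3/2)√π), so n^4·C_n/4^n ~ n^(4 − 3/2)/√π → ∞.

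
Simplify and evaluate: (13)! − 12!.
5,748,019,200

Working:
(13)! − 12! = (13)·12! − 12! = (13−1)·12! = 12·12! = 5,748,019,200.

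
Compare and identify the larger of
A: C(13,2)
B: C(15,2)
B

Explanation: A=C(13,2)=78, B=C(15,2)=105.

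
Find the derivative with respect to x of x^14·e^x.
(14x^13 + x^14)e^x

Working:
Product rule: d/dx[x^14]·e^x + x^14·d/dx[e^x] = 14x^{13}e^x + x^14e^x.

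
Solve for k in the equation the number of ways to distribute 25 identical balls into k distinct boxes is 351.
3

Working:
Stars and bars: the count is C(25+k−1, k−1), increasing in k. k=2: C(26,1) = 26, k=3: C(27,2) = 351 ✓. So k = 3.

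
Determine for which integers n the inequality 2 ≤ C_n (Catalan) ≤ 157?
2, 3, 4, 5, 6

Solution: C_1=1; C_2=2; C_3=5; C_4=14; C_5=42; C_6=132; C_7=429. So valid n = 2, 3, 4, 5, 6.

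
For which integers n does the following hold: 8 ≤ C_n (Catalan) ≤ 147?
4, 5, 6

Explanation: C_3=5; C_4=14; C_5=42; C_6=132; C_7=429. So valid n = 4, 5, 6.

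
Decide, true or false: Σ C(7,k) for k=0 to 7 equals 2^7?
Binomial theorem: Σ C(7,k) = (1+1)^7 = 2^7 = 128; RHS 2^7 = 128.

Answer: True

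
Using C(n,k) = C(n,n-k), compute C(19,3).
C(19,3) = C(19,16) = 969.
Final answer: 969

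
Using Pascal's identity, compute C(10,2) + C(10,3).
165

C(10,2) + C(10,3) = C(11,3) = 165.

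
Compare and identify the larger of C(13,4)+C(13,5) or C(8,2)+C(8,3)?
C(13,4)+C(13,5)
First=2,002, Second=84.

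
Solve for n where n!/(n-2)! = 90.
10
n!/(n-2)! = n×(n-1), a product of 2 consecutive integers ≈ (n−0.5)^2. 90^(1/2) + 0.5 ≈ 10.0; check n = 10: 10×9 = 90 ✓. So n = 10.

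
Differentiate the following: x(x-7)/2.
(2x - 7)/2

d/dx[(x-0)(x-7)] = (x-7) + (x-0) = 2x - 7. Dividing by 2 gives (2x - 7)/2.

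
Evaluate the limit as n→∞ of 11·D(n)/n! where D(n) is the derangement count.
11/e

Explanation: D(n)/n! → 1/e, so 11·D(n)/n! → 11/e.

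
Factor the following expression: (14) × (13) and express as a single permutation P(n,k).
Product of 2 consecutive descending integers starting at 14: P(14,2) = 14!/12! = 182.

Answer: P(14,2) = 14!/(12)!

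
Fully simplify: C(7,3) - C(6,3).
15

Working:
C(7,3) - C(6,3) = C(6,2) = 15.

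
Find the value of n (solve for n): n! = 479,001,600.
12

n! is strictly increasing. 10! = 3,628,800, 11! = 39,916,800, 12! = 479,001,600 ✓. So n = 12.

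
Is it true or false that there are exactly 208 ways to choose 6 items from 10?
False

C(10,6) = 210 ≠ 208.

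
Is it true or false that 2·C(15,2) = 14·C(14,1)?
Absorption identity k·C(n,k) = n·C(n-1,k-1). LHS = 2·105 = 210; RHS = 14·14 = 196.
Final answer: False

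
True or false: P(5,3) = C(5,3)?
P(5,3) = 60 but C(5,3) = 10; they differ by a factor of 3! = 6, so the statement does not hold.
Final answer: False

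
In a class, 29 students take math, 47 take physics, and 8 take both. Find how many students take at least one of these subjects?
68

Reasoning: |A∪B| = |A|+|B|-|A∩B| = 29+47-8 = 68.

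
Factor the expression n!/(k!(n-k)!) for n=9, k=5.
This is the binomial coefficient C(9,5) = 126.
Final answer: C(9,5) = 126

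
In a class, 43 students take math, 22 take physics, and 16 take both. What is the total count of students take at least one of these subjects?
|A∪B| = |A|+|B|-|A∩B| = 43+22-16 = 49.
Final answer: 49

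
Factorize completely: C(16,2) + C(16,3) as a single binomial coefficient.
C(17,3)

Explanation: By Pascal's identity: C(16,2) + C(16,3) = C(17,3) = 680.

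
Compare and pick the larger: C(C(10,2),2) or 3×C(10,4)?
C(C(10,2),2)

Solution: C(C(10,2),2)=990, 3×C(10,4)=630.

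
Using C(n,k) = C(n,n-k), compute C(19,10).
92,378

Solution: C(19,10) = C(19,9) = 92,378.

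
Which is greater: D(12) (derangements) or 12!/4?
D(12)

Explanation: D(12) = (12-1)·[D(11) + D(10)] = 11·[14,684,570 + 1,334,961] = 176,214,841; 12!/4 = 479,001,600/4 = 119,750,400.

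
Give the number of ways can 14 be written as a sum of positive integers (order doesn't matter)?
135

Solution: Pentagonal recurrence p(n) = p(n−1) + p(n−2) − p(n−5) − p(n−7) + …: p(14) = p(13) + p(12) − p(9) − p(7) + p(2) = 101 + 77 − 30 − 15 + 2 = 135.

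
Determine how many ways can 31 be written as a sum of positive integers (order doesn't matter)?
Pentagonal recurrence p(n) = p(n−1) + p(n−2) − p(n−5) − p(n−7) + …: p(31) = p(30) + p(29) − p(26) − p(24) + p(19) + p(16) − p(9) − p(5) = 5,604 + 4,565 − 2,436 − 1,575 + 490 + 231 − 30 − 7 = 6,842.

Answer: 6,842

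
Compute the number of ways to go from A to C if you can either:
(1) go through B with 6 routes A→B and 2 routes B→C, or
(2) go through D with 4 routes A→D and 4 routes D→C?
28

Route via B: 6×2=12. Route via D: 4×4=16. Total: 28.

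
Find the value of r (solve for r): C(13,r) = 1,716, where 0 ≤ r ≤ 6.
6

C(13,r) is increasing for 0 ≤ r ≤ 6. Stepping up (C(13,r+1) = C(13,r)·(13−r)/(r+1)): C(13,1) = 13, C(13,2) = 78, C(13,3) = 286, C(13,4) = 715, C(13,5) = 1,287, C(13,6) = 1,716 ✓. So r = 6.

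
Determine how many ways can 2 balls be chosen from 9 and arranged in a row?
P(9,2) = 9!/(9-2)! = 72.
Final answer: 72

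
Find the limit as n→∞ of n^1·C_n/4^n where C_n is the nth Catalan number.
0

C_n ~ 4^n/(n^(3/2)√π), so n^1·C_n/4^n ~ n^(1 − 3/2)/√π → 0.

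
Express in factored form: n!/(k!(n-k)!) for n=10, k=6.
C(10,6) = 210

Explanation: This is the binomial coefficient C(10,6) = 210.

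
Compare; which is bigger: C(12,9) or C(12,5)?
C(12,9)=220, C(12,5)=792.
Final answer: C(12,5)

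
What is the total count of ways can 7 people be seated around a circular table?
Circular arrangements: (7-1)! = 720.
Final answer: 720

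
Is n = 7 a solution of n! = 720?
No

Explanation: 7! = 7·6! = 7·720 = 5,040, which does not equal 720.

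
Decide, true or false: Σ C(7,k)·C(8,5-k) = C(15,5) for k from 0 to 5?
Vandermonde's identity gives C(15,5) = 3,003; RHS C(15,5) = 3,003.
Final answer: True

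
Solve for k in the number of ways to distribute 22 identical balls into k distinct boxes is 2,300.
Stars and bars: the count is C(22+k−1, k−1), increasing in k. k=2: C(23,1) = 23, k=3: C(24,2) = 276, k=4: C(25,3) = 2,300 ✓. So k = 4.
Final answer: 4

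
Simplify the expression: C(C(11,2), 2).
C(11,2) = 55, then C(55, 2) = 1,485.
Final answer: 1,485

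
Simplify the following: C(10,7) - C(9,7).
84

Solution: C(10,7) - C(9,7) = C(9,6) = 84.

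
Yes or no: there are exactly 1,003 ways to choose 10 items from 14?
No

Solution: C(14,10) = 1,001 ≠ 1003.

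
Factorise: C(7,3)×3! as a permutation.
P(7,3)
C(7,3)×3! = [7!/(3!(4)!)]×3! = 7!/(4)! = P(7,3) = 210.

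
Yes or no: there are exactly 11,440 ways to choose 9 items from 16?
Yes

Solution: C(16,9) = 11,440.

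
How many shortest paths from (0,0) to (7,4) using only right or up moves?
Choose 7 rights from 11 moves: C(11,7) = 330.
Final answer: 330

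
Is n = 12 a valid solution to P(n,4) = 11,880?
Yes

P(12,4) = 12·11·10·9 = 11,880, which equals 11,880.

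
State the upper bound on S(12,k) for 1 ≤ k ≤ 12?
1,379,400
Row S(12,k) for k = 1..12 (via S(n,k) = k·S(n−1,k) + S(n−1,k−1)): 1, 2,047, 86,526, 611,501, 1,379,400, 1,323,652, 627,396, 159,027, 22,275, 1,705, 66, 1. The row is unimodal; maximum at k = 5: 1,379,400.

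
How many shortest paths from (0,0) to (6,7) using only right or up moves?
1,716

Explanation: Choose 6 rights from 13 moves: C(13,6) = 1,716.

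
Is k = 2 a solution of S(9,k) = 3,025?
No
S(9,2) = 2·S(8,2) + S(8,1) = 2·127 + 1 = 255, which does not equal 3,025.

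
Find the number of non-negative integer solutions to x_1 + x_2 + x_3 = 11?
78

Solution: C(11+3-1, 3-1) = 78.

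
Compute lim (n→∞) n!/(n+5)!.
0

Explanation: n!/(n+5)! = 1/[(n+1)(n+2)···(n+5)] → 0 as n → ∞.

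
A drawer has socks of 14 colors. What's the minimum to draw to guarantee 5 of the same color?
57

Explanation: Worst case: 4 of each = 56. One more: 57.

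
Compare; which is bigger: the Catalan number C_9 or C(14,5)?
C_9

Reasoning: C_9 = C(18,9)/(9+1) = 48,620/10 = 4,862; C(14,5) = 2,002.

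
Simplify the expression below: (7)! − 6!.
4,320

Solution: (7)! − 6! = (7)·6! − 6! = (7−1)·6! = 6·6! = 4,320.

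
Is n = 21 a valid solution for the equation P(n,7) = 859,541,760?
P(21,7) = 21·20·19·18·17·16·15 = 586,051,200, which does not equal 859,541,760.

Answer: No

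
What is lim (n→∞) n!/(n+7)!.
0

Explanation: n!/(n+7)! = 1/[(n+1)(n+2)···(n+7)] → 0 as n → ∞.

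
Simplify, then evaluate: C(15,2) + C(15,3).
560

Explanation: By Pascal's identity: C(16,3) = 560.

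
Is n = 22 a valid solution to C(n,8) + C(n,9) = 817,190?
Yes

C(22,8) + C(22,9) = 319,770 + 497,420 = 817,190, which equals 817,190.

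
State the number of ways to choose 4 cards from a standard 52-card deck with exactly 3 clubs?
11,154
13 clubs and 39 non-clubs: C(13,3) × C(39,1) = 286 × 39 = 11,154.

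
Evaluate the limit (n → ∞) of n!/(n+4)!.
0

Explanation: n!/(n+4)! = 1/[(n+1)(n+2)···(n+4)] → 0 as n → ∞.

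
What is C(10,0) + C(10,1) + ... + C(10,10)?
1,024

Explanation: Sum of binomial coefficients = 2^10 = 1,024.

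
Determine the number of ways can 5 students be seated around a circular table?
Circular arrangements: (5-1)! = 24.

Answer: 24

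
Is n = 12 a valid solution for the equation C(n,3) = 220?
C(12,3) = 12·11·10/3! = 1,320/6 = 220, which equals 220.

Answer: Yes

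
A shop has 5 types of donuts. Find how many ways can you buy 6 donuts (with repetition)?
210

Working:
Stars and bars: C(6+5-1, 6) = C(10, 6) = 210.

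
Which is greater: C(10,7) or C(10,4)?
C(10,4)

Explanation: C(10,7)=120, C(10,4)=210.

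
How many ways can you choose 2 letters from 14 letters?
C(14,2) = 14! / (2! × (14-2)!)
         = 14! / (2! × 12!)
         = 91

Answer: 91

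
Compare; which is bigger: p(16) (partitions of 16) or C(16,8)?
C(16,8)

Working:
Pentagonal recurrence p(n) = p(n−1) + p(n−2) − p(n−5) − p(n−7) + …: p(16) = p(15) + p(14) − p(11) − p(9) + p(4) + p(1) = 176 + 135 − 56 − 30 + 5 + 1 = 231; C(16,8) = 12,870.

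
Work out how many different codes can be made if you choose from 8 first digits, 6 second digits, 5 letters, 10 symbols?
2,400
By the multiplication principle: 8 × 6 × 5 × 10 = 2,400.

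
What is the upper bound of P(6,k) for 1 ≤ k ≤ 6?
720

Reasoning: P(6,k) increases in k, so maximum at k = 6: 6! = 720.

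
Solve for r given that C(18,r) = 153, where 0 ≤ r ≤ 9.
2

Explanation: C(18,r) is increasing for 0 ≤ r ≤ 9. Stepping up (C(18,r+1) = C(18,r)·(18−r)/(r+1)): C(18,1) = 18, C(18,2) = 153 ✓. So r = 2.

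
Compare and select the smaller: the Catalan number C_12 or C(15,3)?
C_12 = C(24,12)/(12+1) = 2,704,156/13 = 208,012; C(15,3) = 455.
Final answer: C(15,3)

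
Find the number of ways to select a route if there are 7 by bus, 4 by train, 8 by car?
By the addition principle: 7 + 4 + 8 = 19.
Final answer: 19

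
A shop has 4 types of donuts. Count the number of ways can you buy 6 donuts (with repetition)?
84

Solution: Stars and bars: C(6+4-1, 6) = C(9, 6) = 84.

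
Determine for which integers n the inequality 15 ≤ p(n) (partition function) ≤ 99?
7, 8, 9, 10, 11, 12

Reasoning: Tabulating p(n) via p(n) = p(n−1) + p(n−2) − p(n−5) − p(n−7) + …: p(6)=11; p(7)=15; p(8)=22; p(9)=30; p(10)=42; p(11)=56; p(12)=77; p(13)=101. So valid n = 7, 8, 9, 10, 11, 12.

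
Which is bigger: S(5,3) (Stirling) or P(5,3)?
P(5,3)

S(5,3) = 3·S(4,3) + S(4,2) = 3·6 + 7 = 25; P(5,3) = 60.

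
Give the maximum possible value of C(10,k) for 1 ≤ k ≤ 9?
252

Explanation: C(10,k) is maximised at the centre of the row: C(10,5) = 252.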